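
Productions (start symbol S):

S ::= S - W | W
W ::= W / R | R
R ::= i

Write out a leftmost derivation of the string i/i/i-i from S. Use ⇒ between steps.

S ⇒ S-W   [S ::= S - W]
S-W ⇒ W-W   [S ::= W]
W-W ⇒ W/R-W   [W ::= W / R]
W/R-W ⇒ W/R/R-W   [W ::= W / R]
W/R/R-W ⇒ R/R/R-W   [W ::= R]
R/R/R-W ⇒ i/R/R-W   [R ::= i]
i/R/R-W ⇒ i/i/R-W   [R ::= i]
i/i/R-W ⇒ i/i/i-W   [R ::= i]
i/i/i-W ⇒ i/i/i-R   [W ::= R]
i/i/i-R ⇒ i/i/i-i   [R ::= i]

S⇒S-W⇒W-W⇒W/R-W⇒W/R/R-W⇒R/R/R-W⇒i/R/R-W⇒i/i/R-W⇒i/i/i-W⇒i/i/i-R⇒i/i/i-i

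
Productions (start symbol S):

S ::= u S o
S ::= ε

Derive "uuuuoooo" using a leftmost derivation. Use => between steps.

S=>uSo=>uuSoo=>uuuSooo=>uuuuSoooo=>uuuuoooo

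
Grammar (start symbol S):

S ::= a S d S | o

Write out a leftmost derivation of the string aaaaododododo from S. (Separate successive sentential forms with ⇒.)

S ⇒ aSdS   [S ::= a S d S]
aSdS ⇒ aaSdSdS   [S ::= a S d S]
aaSdSdS ⇒ aaaSdSdSdS   [S ::= a S d S]
aaaSdSdSdS ⇒ aaaaSdSdSdSdS   [S ::= a S d S]
aaaaSdSdSdSdS ⇒ aaaaodSdSdSdS   [S ::= o]
aaaaodSdSdSdS ⇒ aaaaododSdSdS   [S ::= o]
aaaaododSdSdS ⇒ aaaaodododSdS   [S ::= o]
aaaaodododSdS ⇒ aaaaododododS   [S ::= o]
aaaaododododS ⇒ aaaaododododo   [S ::= o]

S ⇒ aSdS ⇒ aaSdSdS ⇒ aaaSdSdSdS ⇒ aaaaSdSdSdSdS ⇒ aaaaodSdSdSdS ⇒ aaaaododSdSdS ⇒ aaaaodododSdS ⇒ aaaaododododS ⇒ aaaaododododo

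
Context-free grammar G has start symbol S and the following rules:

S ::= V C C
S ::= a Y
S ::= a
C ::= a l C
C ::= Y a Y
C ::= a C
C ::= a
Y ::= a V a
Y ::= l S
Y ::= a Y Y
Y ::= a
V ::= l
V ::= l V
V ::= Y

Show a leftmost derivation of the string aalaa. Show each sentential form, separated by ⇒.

S ⇒ VCC   [S ::= V C C]
VCC ⇒ YCC   [V ::= Y]
YCC ⇒ aCC   [Y ::= a]
aCC ⇒ aalCC   [C ::= a l C]
aalCC ⇒ aalaC   [C ::= a]
aalaC ⇒ aalaa   [C ::= a]

S⇒VCC⇒YCC⇒aCC⇒aalCC⇒aalaC⇒aalaa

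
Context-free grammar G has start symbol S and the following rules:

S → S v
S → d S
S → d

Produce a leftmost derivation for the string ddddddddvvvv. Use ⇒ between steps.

S ⇒ Sv ⇒ dSv ⇒ ddSv ⇒ dddSv ⇒ dddSvv ⇒ ddddSvv ⇒ ddddSvvv ⇒ ddddSvvvv ⇒ dddddSvvvv ⇒ ddddddSvvvv ⇒ dddddddSvvvv ⇒ ddddddddvvvv

S ⇒ Sv   [S → S v]
Sv ⇒ dSv   [S → d S]
dSv ⇒ ddSv   [S → d S]
ddSv ⇒ dddSv   [S → d S]
dddSv ⇒ dddSvv   [S → S v]
dddSvv ⇒ ddddSvv   [S → d S]
ddddSvv ⇒ ddddSvvv   [S → S v]
ddddSvvv ⇒ ddddSvvvv   [S → S v]
ddddSvvvv ⇒ dddddSvvvv   [S → d S]
dddddSvvvv ⇒ ddddddSvvvv   [S → d S]
ddddddSvvvv ⇒ dddddddSvvvv   [S → d S]
dddddddSvvvv ⇒ ddddddddvvvv   [S → d]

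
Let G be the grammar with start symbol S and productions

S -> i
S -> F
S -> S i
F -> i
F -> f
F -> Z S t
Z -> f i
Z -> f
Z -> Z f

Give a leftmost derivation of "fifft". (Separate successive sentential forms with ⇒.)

S⇒F⇒ZSt⇒ZfSt⇒fifSt⇒fifFt⇒fifft

S ⇒ F   [S -> F]
F ⇒ ZSt   [F -> Z S t]
ZSt ⇒ ZfSt   [Z -> Z f]
ZfSt ⇒ fifSt   [Z -> f i]
fifSt ⇒ fifFt   [S -> F]
fifFt ⇒ fifft   [F -> f]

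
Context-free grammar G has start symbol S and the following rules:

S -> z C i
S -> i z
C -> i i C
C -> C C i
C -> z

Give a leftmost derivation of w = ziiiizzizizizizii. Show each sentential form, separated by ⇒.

S⇒zCi⇒ziiCi⇒ziiCCii⇒ziiCCiCii⇒ziiCCiCiCii⇒ziiiiCCiCiCii⇒ziiiiCCiCiCiCii⇒ziiiiCCiCiCiCiCii⇒ziiiizCiCiCiCiCii⇒ziiiizziCiCiCiCii⇒ziiiizziziCiCiCii⇒ziiiizziziziCiCii⇒ziiiizziziziziCii⇒ziiiizzizizizizii

S ⇒ zCi   [S -> z C i]
zCi ⇒ ziiCi   [C -> i i C]
ziiCi ⇒ ziiCCii   [C -> C C i]
ziiCCii ⇒ ziiCCiCii   [C -> C C i]
ziiCCiCii ⇒ ziiCCiCiCii   [C -> C C i]
ziiCCiCiCii ⇒ ziiiiCCiCiCii   [C -> i i C]
ziiiiCCiCiCii ⇒ ziiiiCCiCiCiCii   [C -> C C i]
ziiiiCCiCiCiCii ⇒ ziiiiCCiCiCiCiCii   [C -> C C i]
ziiiiCCiCiCiCiCii ⇒ ziiiizCiCiCiCiCii   [C -> z]
ziiiizCiCiCiCiCii ⇒ ziiiizziCiCiCiCii   [C -> z]
ziiiizziCiCiCiCii ⇒ ziiiizziziCiCiCii   [C -> z]
ziiiizziziCiCiCii ⇒ ziiiizziziziCiCii   [C -> z]
ziiiizziziziCiCii ⇒ ziiiizziziziziCii   [C -> z]
ziiiizziziziziCii ⇒ ziiiizzizizizizii   [C -> z]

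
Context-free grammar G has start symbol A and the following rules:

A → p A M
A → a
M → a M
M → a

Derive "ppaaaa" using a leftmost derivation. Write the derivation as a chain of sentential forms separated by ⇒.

A ⇒ pAM ⇒ ppAMM ⇒ ppaMM ⇒ ppaaM ⇒ ppaaaM ⇒ ppaaaa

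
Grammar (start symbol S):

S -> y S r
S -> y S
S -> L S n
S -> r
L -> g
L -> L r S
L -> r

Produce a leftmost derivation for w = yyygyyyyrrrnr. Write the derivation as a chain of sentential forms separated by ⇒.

S ⇒ yS   [S -> y S]
yS ⇒ yyS   [S -> y S]
yyS ⇒ yyySr   [S -> y S r]
yyySr ⇒ yyyLSnr   [S -> L S n]
yyyLSnr ⇒ yyygSnr   [L -> g]
yyygSnr ⇒ yyygySrnr   [S -> y S r]
yyygySrnr ⇒ yyygyySrnr   [S -> y S]
yyygyySrnr ⇒ yyygyyySrnr   [S -> y S]
yyygyyySrnr ⇒ yyygyyyySrrnr   [S -> y S r]
yyygyyyySrrnr ⇒ yyygyyyyrrrnr   [S -> r]

S ⇒ yS ⇒ yyS ⇒ yyySr ⇒ yyyLSnr ⇒ yyygSnr ⇒ yyygySrnr ⇒ yyygyySrnr ⇒ yyygyyySrnr ⇒ yyygyyyySrrnr ⇒ yyygyyyyrrrnr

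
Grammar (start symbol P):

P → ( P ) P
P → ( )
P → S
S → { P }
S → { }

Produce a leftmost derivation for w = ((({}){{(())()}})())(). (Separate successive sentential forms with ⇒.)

P ⇒ (P)P   [P → ( P ) P]
(P)P ⇒ ((P)P)P   [P → ( P ) P]
((P)P)P ⇒ (((P)P)P)P   [P → ( P ) P]
(((P)P)P)P ⇒ (((S)P)P)P   [P → S]
(((S)P)P)P ⇒ ((({})P)P)P   [S → { }]
((({})P)P)P ⇒ ((({})S)P)P   [P → S]
((({})S)P)P ⇒ ((({}){P})P)P   [S → { P }]
((({}){P})P)P ⇒ ((({}){S})P)P   [P → S]
((({}){S})P)P ⇒ ((({}){{P}})P)P   [S → { P }]
((({}){{P}})P)P ⇒ ((({}){{(P)P}})P)P   [P → ( P ) P]
((({}){{(P)P}})P)P ⇒ ((({}){{(())P}})P)P   [P → ( )]
((({}){{(())P}})P)P ⇒ ((({}){{(())()}})P)P   [P → ( )]
((({}){{(())()}})P)P ⇒ ((({}){{(())()}})())P   [P → ( )]
((({}){{(())()}})())P ⇒ ((({}){{(())()}})())()   [P → ( )]

P⇒(P)P⇒((P)P)P⇒(((P)P)P)P⇒(((S)P)P)P⇒((({})P)P)P⇒((({})S)P)P⇒((({}){P})P)P⇒((({}){S})P)P⇒((({}){{P}})P)P⇒((({}){{(P)P}})P)P⇒((({}){{(())P}})P)P⇒((({}){{(())()}})P)P⇒((({}){{(())()}})())P⇒((({}){{(())()}})())()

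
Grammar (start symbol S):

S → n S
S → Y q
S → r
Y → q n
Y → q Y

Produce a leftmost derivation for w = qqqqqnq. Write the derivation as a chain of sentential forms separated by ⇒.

S⇒Yq⇒qYq⇒qqYq⇒qqqYq⇒qqqqYq⇒qqqqqnq

S ⇒ Yq   [S → Y q]
Yq ⇒ qYq   [Y → q Y]
qYq ⇒ qqYq   [Y → q Y]
qqYq ⇒ qqqYq   [Y → q Y]
qqqYq ⇒ qqqqYq   [Y → q Y]
qqqqYq ⇒ qqqqqnq   [Y → q n]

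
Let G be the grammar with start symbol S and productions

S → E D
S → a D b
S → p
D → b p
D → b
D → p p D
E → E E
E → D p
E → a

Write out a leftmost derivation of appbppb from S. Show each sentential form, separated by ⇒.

S ⇒ ED   [S → E D]
ED ⇒ EED   [E → E E]
EED ⇒ aED   [E → a]
aED ⇒ aDpD   [E → D p]
aDpD ⇒ appDpD   [D → p p D]
appDpD ⇒ appbppD   [D → b p]
appbppD ⇒ appbppb   [D → b]

S ⇒ ED ⇒ EED ⇒ aED ⇒ aDpD ⇒ appDpD ⇒ appbppD ⇒ appbppb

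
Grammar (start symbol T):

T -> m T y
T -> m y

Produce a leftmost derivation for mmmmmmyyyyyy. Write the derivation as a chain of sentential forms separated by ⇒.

T⇒mTy⇒mmTyy⇒mmmTyyy⇒mmmmTyyyy⇒mmmmmTyyyyy⇒mmmmmmyyyyyy

T ⇒ mTy   [T -> m T y]
mTy ⇒ mmTyy   [T -> m T y]
mmTyy ⇒ mmmTyyy   [T -> m T y]
mmmTyyy ⇒ mmmmTyyyy   [T -> m T y]
mmmmTyyyy ⇒ mmmmmTyyyyy   [T -> m T y]
mmmmmTyyyyy ⇒ mmmmmmyyyyyy   [T -> m y]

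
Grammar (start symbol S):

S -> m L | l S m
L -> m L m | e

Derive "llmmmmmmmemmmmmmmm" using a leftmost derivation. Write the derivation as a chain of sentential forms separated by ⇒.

S⇒lSm⇒llSmm⇒llmLmm⇒llmmLmmm⇒llmmmLmmmm⇒llmmmmLmmmmm⇒llmmmmmLmmmmmm⇒llmmmmmmLmmmmmmm⇒llmmmmmmmLmmmmmmmm⇒llmmmmmmmemmmmmmmm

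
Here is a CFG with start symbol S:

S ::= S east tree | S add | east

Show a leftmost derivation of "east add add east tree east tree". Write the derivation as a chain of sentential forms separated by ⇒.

S ⇒ S east tree ⇒ S east tree east tree ⇒ S add east tree east tree ⇒ S add add east tree east tree ⇒ east add add east tree east tree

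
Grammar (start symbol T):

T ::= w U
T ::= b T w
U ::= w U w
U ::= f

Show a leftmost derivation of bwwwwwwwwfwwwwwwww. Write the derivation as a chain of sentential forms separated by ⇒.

T ⇒ bTw ⇒ bwUw ⇒ bwwUww ⇒ bwwwUwww ⇒ bwwwwUwwww ⇒ bwwwwwUwwwww ⇒ bwwwwwwUwwwwww ⇒ bwwwwwwwUwwwwwww ⇒ bwwwwwwwwUwwwwwwww ⇒ bwwwwwwwwfwwwwwwww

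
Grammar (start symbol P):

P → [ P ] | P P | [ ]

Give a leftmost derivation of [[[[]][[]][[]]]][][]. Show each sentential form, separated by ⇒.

P ⇒ PP ⇒ [P]P ⇒ [[P]]P ⇒ [[PP]]P ⇒ [[PPP]]P ⇒ [[[P]PP]]P ⇒ [[[[]]PP]]P ⇒ [[[[]][P]P]]P ⇒ [[[[]][[]]P]]P ⇒ [[[[]][[]][P]]]P ⇒ [[[[]][[]][[]]]]P ⇒ [[[[]][[]][[]]]]PP ⇒ [[[[]][[]][[]]]][]P ⇒ [[[[]][[]][[]]]][][]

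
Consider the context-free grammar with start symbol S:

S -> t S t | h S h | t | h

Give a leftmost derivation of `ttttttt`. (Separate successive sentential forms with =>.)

S => tSt => ttStt => tttSttt => ttttttt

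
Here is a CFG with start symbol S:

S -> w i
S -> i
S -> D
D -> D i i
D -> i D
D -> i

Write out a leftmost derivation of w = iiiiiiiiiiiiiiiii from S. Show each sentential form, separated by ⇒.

S ⇒ D ⇒ Dii ⇒ Diiii ⇒ Diiiiii ⇒ Diiiiiiii ⇒ Diiiiiiiiii ⇒ iDiiiiiiiiii ⇒ iiDiiiiiiiiii ⇒ iiDiiiiiiiiiiii ⇒ iiDiiiiiiiiiiiiii ⇒ iiiiiiiiiiiiiiiii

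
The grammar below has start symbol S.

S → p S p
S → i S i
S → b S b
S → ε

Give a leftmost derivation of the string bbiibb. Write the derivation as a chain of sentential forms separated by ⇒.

S ⇒ bSb ⇒ bbSbb ⇒ bbiSibb ⇒ bbiibb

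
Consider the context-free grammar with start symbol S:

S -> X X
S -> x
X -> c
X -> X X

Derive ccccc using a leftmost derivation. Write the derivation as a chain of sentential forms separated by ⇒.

S ⇒ XX ⇒ XXX ⇒ XXXX ⇒ XXXXX ⇒ cXXXX ⇒ ccXXX ⇒ cccXX ⇒ ccccX ⇒ ccccc

S ⇒ XX   [S -> X X]
XX ⇒ XXX   [X -> X X]
XXX ⇒ XXXX   [X -> X X]
XXXX ⇒ XXXXX   [X -> X X]
XXXXX ⇒ cXXXX   [X -> c]
cXXXX ⇒ ccXXX   [X -> c]
ccXXX ⇒ cccXX   [X -> c]
cccXX ⇒ ccccX   [X -> c]
ccccX ⇒ ccccc   [X -> c]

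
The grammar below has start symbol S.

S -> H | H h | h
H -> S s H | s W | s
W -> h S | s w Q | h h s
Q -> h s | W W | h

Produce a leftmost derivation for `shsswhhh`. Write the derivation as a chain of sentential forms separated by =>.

S => Hh => sWh => shSh => shHhh => shsWhh => shsswQhh => shsswhhh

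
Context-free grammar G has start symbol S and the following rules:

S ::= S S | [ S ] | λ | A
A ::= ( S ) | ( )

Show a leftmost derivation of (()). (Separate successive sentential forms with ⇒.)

S ⇒ A ⇒ (S) ⇒ (SS) ⇒ (SSS) ⇒ (SSSS) ⇒ (ASSS) ⇒ (()SSS) ⇒ (()SS) ⇒ (()S) ⇒ (())

S ⇒ A   [S ::= A]
A ⇒ (S)   [A ::= ( S )]
(S) ⇒ (SS)   [S ::= S S]
(SS) ⇒ (SSS)   [S ::= S S]
(SSS) ⇒ (SSSS)   [S ::= S S]
(SSSS) ⇒ (ASSS)   [S ::= A]
(ASSS) ⇒ (()SSS)   [A ::= ( )]
(()SSS) ⇒ (()SS)   [S ::= λ]
(()SS) ⇒ (()S)   [S ::= λ]
(()S) ⇒ (())   [S ::= λ]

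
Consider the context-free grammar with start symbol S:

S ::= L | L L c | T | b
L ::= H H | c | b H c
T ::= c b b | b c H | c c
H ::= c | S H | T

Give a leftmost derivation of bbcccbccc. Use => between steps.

S => LLc => bHcLc => bSHcLc => bbHcLc => bbTcLc => bbcccLc => bbcccbHcc => bbcccbccc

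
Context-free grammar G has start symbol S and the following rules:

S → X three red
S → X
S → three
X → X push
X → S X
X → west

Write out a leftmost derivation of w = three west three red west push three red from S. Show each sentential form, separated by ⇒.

S ⇒ X three red   [S → X three red]
X three red ⇒ X push three red   [X → X push]
X push three red ⇒ S X push three red   [X → S X]
S X push three red ⇒ X three red X push three red   [S → X three red]
X three red X push three red ⇒ S X three red X push three red   [X → S X]
S X three red X push three red ⇒ three X three red X push three red   [S → three]
three X three red X push three red ⇒ three west three red X push three red   [X → west]
three west three red X push three red ⇒ three west three red west push three red   [X → west]

S ⇒ X three red ⇒ X push three red ⇒ S X push three red ⇒ X three red X push three red ⇒ S X three red X push three red ⇒ three X three red X push three red ⇒ three west three red X push three red ⇒ three west three red west push three red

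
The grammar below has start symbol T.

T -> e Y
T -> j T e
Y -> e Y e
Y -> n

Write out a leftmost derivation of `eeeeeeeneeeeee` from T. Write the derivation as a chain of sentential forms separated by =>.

T => eY   [T -> e Y]
eY => eeYe   [Y -> e Y e]
eeYe => eeeYee   [Y -> e Y e]
eeeYee => eeeeYeee   [Y -> e Y e]
eeeeYeee => eeeeeYeeee   [Y -> e Y e]
eeeeeYeeee => eeeeeeYeeeee   [Y -> e Y e]
eeeeeeYeeeee => eeeeeeeYeeeeee   [Y -> e Y e]
eeeeeeeYeeeeee => eeeeeeeneeeeee   [Y -> n]

T=>eY=>eeYe=>eeeYee=>eeeeYeee=>eeeeeYeeee=>eeeeeeYeeeee=>eeeeeeeYeeeeee=>eeeeeeeneeeeee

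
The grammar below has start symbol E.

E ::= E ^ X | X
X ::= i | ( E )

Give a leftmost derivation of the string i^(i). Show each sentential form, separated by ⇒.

E ⇒ E^X ⇒ X^X ⇒ i^X ⇒ i^(E) ⇒ i^(X) ⇒ i^(i)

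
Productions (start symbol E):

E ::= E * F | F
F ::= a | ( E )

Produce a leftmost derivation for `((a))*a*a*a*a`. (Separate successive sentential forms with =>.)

E => E*F => E*F*F => E*F*F*F => E*F*F*F*F => F*F*F*F*F => (E)*F*F*F*F => (F)*F*F*F*F => ((E))*F*F*F*F => ((F))*F*F*F*F => ((a))*F*F*F*F => ((a))*a*F*F*F => ((a))*a*a*F*F => ((a))*a*a*a*F => ((a))*a*a*a*a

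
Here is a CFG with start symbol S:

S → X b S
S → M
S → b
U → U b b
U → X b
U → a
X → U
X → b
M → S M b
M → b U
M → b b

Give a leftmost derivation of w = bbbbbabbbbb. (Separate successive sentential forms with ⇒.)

S⇒XbS⇒UbS⇒UbbbS⇒XbbbbS⇒bbbbbS⇒bbbbbXbS⇒bbbbbUbS⇒bbbbbabS⇒bbbbbabM⇒bbbbbabSMb⇒bbbbbabbMb⇒bbbbbabbbbb

S ⇒ XbS   [S → X b S]
XbS ⇒ UbS   [X → U]
UbS ⇒ UbbbS   [U → U b b]
UbbbS ⇒ XbbbbS   [U → X b]
XbbbbS ⇒ bbbbbS   [X → b]
bbbbbS ⇒ bbbbbXbS   [S → X b S]
bbbbbXbS ⇒ bbbbbUbS   [X → U]
bbbbbUbS ⇒ bbbbbabS   [U → a]
bbbbbabS ⇒ bbbbbabM   [S → M]
bbbbbabM ⇒ bbbbbabSMb   [M → S M b]
bbbbbabSMb ⇒ bbbbbabbMb   [S → b]
bbbbbabbMb ⇒ bbbbbabbbbb   [M → b b]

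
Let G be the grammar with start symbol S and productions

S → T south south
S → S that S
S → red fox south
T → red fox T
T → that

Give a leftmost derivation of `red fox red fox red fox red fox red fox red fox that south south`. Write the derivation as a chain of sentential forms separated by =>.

S => T south south => red fox T south south => red fox red fox T south south => red fox red fox red fox T south south => red fox red fox red fox red fox T south south => red fox red fox red fox red fox red fox T south south => red fox red fox red fox red fox red fox red fox T south south => red fox red fox red fox red fox red fox red fox that south south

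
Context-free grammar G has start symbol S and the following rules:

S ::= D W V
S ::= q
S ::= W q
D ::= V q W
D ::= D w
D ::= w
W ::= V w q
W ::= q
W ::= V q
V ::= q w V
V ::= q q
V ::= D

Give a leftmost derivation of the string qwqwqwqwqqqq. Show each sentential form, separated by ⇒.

S⇒Wq⇒Vqq⇒qwVqq⇒qwqwVqq⇒qwqwqwVqq⇒qwqwqwqwVqq⇒qwqwqwqwqqqq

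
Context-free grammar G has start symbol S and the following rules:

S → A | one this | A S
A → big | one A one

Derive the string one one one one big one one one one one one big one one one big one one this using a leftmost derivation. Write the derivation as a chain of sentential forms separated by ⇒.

S ⇒ A S ⇒ one A one S ⇒ one one A one one S ⇒ one one one A one one one S ⇒ one one one one A one one one one S ⇒ one one one one big one one one one S ⇒ one one one one big one one one one A S ⇒ one one one one big one one one one one A one S ⇒ one one one one big one one one one one one A one one S ⇒ one one one one big one one one one one one big one one S ⇒ one one one one big one one one one one one big one one A S ⇒ one one one one big one one one one one one big one one one A one S ⇒ one one one one big one one one one one one big one one one big one S ⇒ one one one one big one one one one one one big one one one big one one this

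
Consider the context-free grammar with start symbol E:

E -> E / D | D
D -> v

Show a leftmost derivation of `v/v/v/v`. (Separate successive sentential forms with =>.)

E=>E/D=>E/D/D=>E/D/D/D=>D/D/D/D=>v/D/D/D=>v/v/D/D=>v/v/v/D=>v/v/v/v

E => E/D   [E -> E / D]
E/D => E/D/D   [E -> E / D]
E/D/D => E/D/D/D   [E -> E / D]
E/D/D/D => D/D/D/D   [E -> D]
D/D/D/D => v/D/D/D   [D -> v]
v/D/D/D => v/v/D/D   [D -> v]
v/v/D/D => v/v/v/D   [D -> v]
v/v/v/D => v/v/v/v   [D -> v]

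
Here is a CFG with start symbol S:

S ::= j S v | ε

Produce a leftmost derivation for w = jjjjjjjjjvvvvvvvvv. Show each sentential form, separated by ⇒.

S ⇒ jSv ⇒ jjSvv ⇒ jjjSvvv ⇒ jjjjSvvvv ⇒ jjjjjSvvvvv ⇒ jjjjjjSvvvvvv ⇒ jjjjjjjSvvvvvvv ⇒ jjjjjjjjSvvvvvvvv ⇒ jjjjjjjjjSvvvvvvvvv ⇒ jjjjjjjjjvvvvvvvvv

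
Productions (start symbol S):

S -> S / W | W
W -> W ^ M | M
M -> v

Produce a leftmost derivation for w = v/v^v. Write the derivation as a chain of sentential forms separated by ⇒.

S ⇒ S/W ⇒ W/W ⇒ M/W ⇒ v/W ⇒ v/W^M ⇒ v/M^M ⇒ v/v^M ⇒ v/v^v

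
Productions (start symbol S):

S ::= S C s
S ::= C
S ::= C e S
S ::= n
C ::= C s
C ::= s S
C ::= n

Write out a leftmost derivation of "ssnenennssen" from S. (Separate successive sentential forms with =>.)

S => CeS   [S ::= C e S]
CeS => CseS   [C ::= C s]
CseS => sSseS   [C ::= s S]
sSseS => sSCsseS   [S ::= S C s]
sSCsseS => sCeSCsseS   [S ::= C e S]
sCeSCsseS => ssSeSCsseS   [C ::= s S]
ssSeSCsseS => ssCeSeSCsseS   [S ::= C e S]
ssCeSeSCsseS => ssneSeSCsseS   [C ::= n]
ssneSeSCsseS => ssneneSCsseS   [S ::= n]
ssneneSCsseS => ssnenenCsseS   [S ::= n]
ssnenenCsseS => ssnenennsseS   [C ::= n]
ssnenennsseS => ssnenennssen   [S ::= n]

S => CeS => CseS => sSseS => sSCsseS => sCeSCsseS => ssSeSCsseS => ssCeSeSCsseS => ssneSeSCsseS => ssneneSCsseS => ssnenenCsseS => ssnenennsseS => ssnenennssen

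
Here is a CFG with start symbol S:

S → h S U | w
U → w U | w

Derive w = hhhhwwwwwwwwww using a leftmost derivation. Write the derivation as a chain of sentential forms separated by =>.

S => hSU => hhSUU => hhhSUUU => hhhhSUUUU => hhhhwUUUU => hhhhwwUUUU => hhhhwwwUUUU => hhhhwwwwUUUU => hhhhwwwwwUUU => hhhhwwwwwwUU => hhhhwwwwwwwUU => hhhhwwwwwwwwUU => hhhhwwwwwwwwwU => hhhhwwwwwwwwww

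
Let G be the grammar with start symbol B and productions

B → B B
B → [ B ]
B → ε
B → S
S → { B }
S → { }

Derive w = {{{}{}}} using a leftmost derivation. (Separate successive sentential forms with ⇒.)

B ⇒ S   [B → S]
S ⇒ {B}   [S → { B }]
{B} ⇒ {S}   [B → S]
{S} ⇒ {{B}}   [S → { B }]
{{B}} ⇒ {{BB}}   [B → B B]
{{BB}} ⇒ {{SB}}   [B → S]
{{SB}} ⇒ {{{}B}}   [S → { }]
{{{}B}} ⇒ {{{}S}}   [B → S]
{{{}S}} ⇒ {{{}{B}}}   [S → { B }]
{{{}{B}}} ⇒ {{{}{}}}   [B → ε]

B⇒S⇒{B}⇒{S}⇒{{B}}⇒{{BB}}⇒{{SB}}⇒{{{}B}}⇒{{{}S}}⇒{{{}{B}}}⇒{{{}{}}}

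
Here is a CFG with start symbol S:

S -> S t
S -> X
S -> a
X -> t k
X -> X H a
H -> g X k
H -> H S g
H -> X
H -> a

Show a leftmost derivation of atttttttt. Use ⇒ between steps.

S ⇒ St ⇒ Stt ⇒ Sttt ⇒ Stttt ⇒ Sttttt ⇒ Stttttt ⇒ Sttttttt ⇒ Stttttttt ⇒ atttttttt

S ⇒ St   [S -> S t]
St ⇒ Stt   [S -> S t]
Stt ⇒ Sttt   [S -> S t]
Sttt ⇒ Stttt   [S -> S t]
Stttt ⇒ Sttttt   [S -> S t]
Sttttt ⇒ Stttttt   [S -> S t]
Stttttt ⇒ Sttttttt   [S -> S t]
Sttttttt ⇒ Stttttttt   [S -> S t]
Stttttttt ⇒ atttttttt   [S -> a]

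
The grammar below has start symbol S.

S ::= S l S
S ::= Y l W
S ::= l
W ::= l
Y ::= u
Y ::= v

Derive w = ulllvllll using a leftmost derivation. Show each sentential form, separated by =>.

S => SlS   [S ::= S l S]
SlS => YlWlS   [S ::= Y l W]
YlWlS => ulWlS   [Y ::= u]
ulWlS => ulllS   [W ::= l]
ulllS => ulllSlS   [S ::= S l S]
ulllSlS => ulllYlWlS   [S ::= Y l W]
ulllYlWlS => ulllvlWlS   [Y ::= v]
ulllvlWlS => ulllvlllS   [W ::= l]
ulllvlllS => ulllvllll   [S ::= l]

S => SlS => YlWlS => ulWlS => ulllS => ulllSlS => ulllYlWlS => ulllvlWlS => ulllvlllS => ulllvllll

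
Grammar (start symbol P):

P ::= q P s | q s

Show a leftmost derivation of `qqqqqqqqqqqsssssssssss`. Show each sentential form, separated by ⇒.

P ⇒ qPs ⇒ qqPss ⇒ qqqPsss ⇒ qqqqPssss ⇒ qqqqqPsssss ⇒ qqqqqqPssssss ⇒ qqqqqqqPsssssss ⇒ qqqqqqqqPssssssss ⇒ qqqqqqqqqPsssssssss ⇒ qqqqqqqqqqPssssssssss ⇒ qqqqqqqqqqqsssssssssss

P ⇒ qPs   [P ::= q P s]
qPs ⇒ qqPss   [P ::= q P s]
qqPss ⇒ qqqPsss   [P ::= q P s]
qqqPsss ⇒ qqqqPssss   [P ::= q P s]
qqqqPssss ⇒ qqqqqPsssss   [P ::= q P s]
qqqqqPsssss ⇒ qqqqqqPssssss   [P ::= q P s]
qqqqqqPssssss ⇒ qqqqqqqPsssssss   [P ::= q P s]
qqqqqqqPsssssss ⇒ qqqqqqqqPssssssss   [P ::= q P s]
qqqqqqqqPssssssss ⇒ qqqqqqqqqPsssssssss   [P ::= q P s]
qqqqqqqqqPsssssssss ⇒ qqqqqqqqqqPssssssssss   [P ::= q P s]
qqqqqqqqqqPssssssssss ⇒ qqqqqqqqqqqsssssssssss   [P ::= q s]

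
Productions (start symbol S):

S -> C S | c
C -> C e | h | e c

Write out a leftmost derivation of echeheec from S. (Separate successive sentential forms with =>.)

S => CS   [S -> C S]
CS => ecS   [C -> e c]
ecS => ecCS   [S -> C S]
ecCS => ecCeS   [C -> C e]
ecCeS => echeS   [C -> h]
echeS => echeCS   [S -> C S]
echeCS => echeCeS   [C -> C e]
echeCeS => echeCeeS   [C -> C e]
echeCeeS => echeheeS   [C -> h]
echeheeS => echeheec   [S -> c]

S => CS => ecS => ecCS => ecCeS => echeS => echeCS => echeCeS => echeCeeS => echeheeS => echeheec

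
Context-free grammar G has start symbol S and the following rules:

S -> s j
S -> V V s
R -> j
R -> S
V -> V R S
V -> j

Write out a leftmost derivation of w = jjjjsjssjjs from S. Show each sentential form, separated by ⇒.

S⇒VVs⇒VRSVs⇒jRSVs⇒jSSVs⇒jVVsSVs⇒jjVsSVs⇒jjVRSsSVs⇒jjjRSsSVs⇒jjjjSsSVs⇒jjjjsjsSVs⇒jjjjsjssjVs⇒jjjjsjssjjs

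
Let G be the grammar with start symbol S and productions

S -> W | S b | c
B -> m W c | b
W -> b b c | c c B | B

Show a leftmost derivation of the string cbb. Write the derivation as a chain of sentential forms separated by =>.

S => Sb => Sbb => cbb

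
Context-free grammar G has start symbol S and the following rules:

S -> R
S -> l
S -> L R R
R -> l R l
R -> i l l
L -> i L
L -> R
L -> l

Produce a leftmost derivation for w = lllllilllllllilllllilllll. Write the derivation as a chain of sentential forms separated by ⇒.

S ⇒ LRR ⇒ RRR ⇒ lRlRR ⇒ llRllRR ⇒ lllRlllRR ⇒ llllRllllRR ⇒ lllllRlllllRR ⇒ lllllilllllllRR ⇒ lllllilllllllillR ⇒ lllllilllllllilllRl ⇒ lllllilllllllillllRll ⇒ lllllilllllllilllllRlll ⇒ lllllilllllllilllllilllll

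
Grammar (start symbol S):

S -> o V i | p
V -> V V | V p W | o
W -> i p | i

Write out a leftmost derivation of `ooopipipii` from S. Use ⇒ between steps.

S ⇒ oVi ⇒ oVpWi ⇒ oVpWpWi ⇒ oVpWpWpWi ⇒ oVVpWpWpWi ⇒ ooVpWpWpWi ⇒ ooopWpWpWi ⇒ ooopipWpWi ⇒ ooopipipWi ⇒ ooopipipii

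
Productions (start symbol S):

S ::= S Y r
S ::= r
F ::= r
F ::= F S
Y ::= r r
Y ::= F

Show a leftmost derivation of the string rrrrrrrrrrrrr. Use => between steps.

S => SYr   [S ::= S Y r]
SYr => SYrYr   [S ::= S Y r]
SYrYr => SYrYrYr   [S ::= S Y r]
SYrYrYr => SYrYrYrYr   [S ::= S Y r]
SYrYrYrYr => rYrYrYrYr   [S ::= r]
rYrYrYrYr => rFrYrYrYr   [Y ::= F]
rFrYrYrYr => rFSrYrYrYr   [F ::= F S]
rFSrYrYrYr => rrSrYrYrYr   [F ::= r]
rrSrYrYrYr => rrrrYrYrYr   [S ::= r]
rrrrYrYrYr => rrrrrrrYrYr   [Y ::= r r]
rrrrrrrYrYr => rrrrrrrrrrYr   [Y ::= r r]
rrrrrrrrrrYr => rrrrrrrrrrrrr   [Y ::= r r]

S => SYr => SYrYr => SYrYrYr => SYrYrYrYr => rYrYrYrYr => rFrYrYrYr => rFSrYrYrYr => rrSrYrYrYr => rrrrYrYrYr => rrrrrrrYrYr => rrrrrrrrrrYr => rrrrrrrrrrrrr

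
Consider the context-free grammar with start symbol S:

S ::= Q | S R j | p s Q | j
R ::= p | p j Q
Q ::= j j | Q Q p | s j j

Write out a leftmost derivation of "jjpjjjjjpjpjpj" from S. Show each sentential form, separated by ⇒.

S ⇒ SRj   [S ::= S R j]
SRj ⇒ SRjRj   [S ::= S R j]
SRjRj ⇒ SRjRjRj   [S ::= S R j]
SRjRjRj ⇒ QRjRjRj   [S ::= Q]
QRjRjRj ⇒ jjRjRjRj   [Q ::= j j]
jjRjRjRj ⇒ jjpjQjRjRj   [R ::= p j Q]
jjpjQjRjRj ⇒ jjpjQQpjRjRj   [Q ::= Q Q p]
jjpjQQpjRjRj ⇒ jjpjjjQpjRjRj   [Q ::= j j]
jjpjjjQpjRjRj ⇒ jjpjjjjjpjRjRj   [Q ::= j j]
jjpjjjjjpjRjRj ⇒ jjpjjjjjpjpjRj   [R ::= p]
jjpjjjjjpjpjRj ⇒ jjpjjjjjpjpjpj   [R ::= p]

S⇒SRj⇒SRjRj⇒SRjRjRj⇒QRjRjRj⇒jjRjRjRj⇒jjpjQjRjRj⇒jjpjQQpjRjRj⇒jjpjjjQpjRjRj⇒jjpjjjjjpjRjRj⇒jjpjjjjjpjpjRj⇒jjpjjjjjpjpjpj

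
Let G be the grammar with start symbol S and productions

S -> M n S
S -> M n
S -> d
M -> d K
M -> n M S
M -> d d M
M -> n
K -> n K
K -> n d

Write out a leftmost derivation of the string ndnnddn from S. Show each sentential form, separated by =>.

S=>Mn=>nMSn=>ndKSn=>ndnKSn=>ndnndSn=>ndnnddn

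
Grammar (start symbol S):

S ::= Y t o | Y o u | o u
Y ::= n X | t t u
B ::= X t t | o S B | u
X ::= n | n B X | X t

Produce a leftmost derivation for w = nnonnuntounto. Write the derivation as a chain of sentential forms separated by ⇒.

S ⇒ Yto   [S ::= Y t o]
Yto ⇒ nXto   [Y ::= n X]
nXto ⇒ nnBXto   [X ::= n B X]
nnBXto ⇒ nnoSBXto   [B ::= o S B]
nnoSBXto ⇒ nnoYtoBXto   [S ::= Y t o]
nnoYtoBXto ⇒ nnonXtoBXto   [Y ::= n X]
nnonXtoBXto ⇒ nnonnBXtoBXto   [X ::= n B X]
nnonnBXtoBXto ⇒ nnonnuXtoBXto   [B ::= u]
nnonnuXtoBXto ⇒ nnonnuntoBXto   [X ::= n]
nnonnuntoBXto ⇒ nnonnuntouXto   [B ::= u]
nnonnuntouXto ⇒ nnonnuntounto   [X ::= n]

S ⇒ Yto ⇒ nXto ⇒ nnBXto ⇒ nnoSBXto ⇒ nnoYtoBXto ⇒ nnonXtoBXto ⇒ nnonnBXtoBXto ⇒ nnonnuXtoBXto ⇒ nnonnuntoBXto ⇒ nnonnuntouXto ⇒ nnonnuntounto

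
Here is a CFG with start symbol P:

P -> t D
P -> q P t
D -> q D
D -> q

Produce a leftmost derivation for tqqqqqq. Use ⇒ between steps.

P ⇒ tD ⇒ tqD ⇒ tqqD ⇒ tqqqD ⇒ tqqqqD ⇒ tqqqqqD ⇒ tqqqqqq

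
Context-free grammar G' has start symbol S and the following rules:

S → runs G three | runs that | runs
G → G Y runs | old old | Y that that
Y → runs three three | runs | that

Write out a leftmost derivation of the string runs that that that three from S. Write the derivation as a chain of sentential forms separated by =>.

S => runs G three => runs Y that that three => runs that that that three

S => runs G three   [S → runs G three]
runs G three => runs Y that that three   [G → Y that that]
runs Y that that three => runs that that that three   [Y → that]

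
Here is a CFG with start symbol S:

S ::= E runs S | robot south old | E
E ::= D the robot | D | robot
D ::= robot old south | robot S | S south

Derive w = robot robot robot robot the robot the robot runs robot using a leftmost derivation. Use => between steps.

S => E => D => robot S => robot E runs S => robot D the robot runs S => robot robot S the robot runs S => robot robot E the robot runs S => robot robot D the robot the robot runs S => robot robot robot S the robot the robot runs S => robot robot robot E the robot the robot runs S => robot robot robot robot the robot the robot runs S => robot robot robot robot the robot the robot runs E => robot robot robot robot the robot the robot runs robot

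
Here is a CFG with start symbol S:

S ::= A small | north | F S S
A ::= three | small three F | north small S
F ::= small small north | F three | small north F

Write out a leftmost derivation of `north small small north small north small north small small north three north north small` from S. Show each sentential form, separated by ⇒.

S ⇒ A small ⇒ north small S small ⇒ north small F S S small ⇒ north small small north F S S small ⇒ north small small north small north F S S small ⇒ north small small north small north small north F S S small ⇒ north small small north small north small north F three S S small ⇒ north small small north small north small north small small north three S S small ⇒ north small small north small north small north small small north three north S small ⇒ north small small north small north small north small small north three north north small

S ⇒ A small   [S ::= A small]
A small ⇒ north small S small   [A ::= north small S]
north small S small ⇒ north small F S S small   [S ::= F S S]
north small F S S small ⇒ north small small north F S S small   [F ::= small north F]
north small small north F S S small ⇒ north small small north small north F S S small   [F ::= small north F]
north small small north small north F S S small ⇒ north small small north small north small north F S S small   [F ::= small north F]
north small small north small north small north F S S small ⇒ north small small north small north small north F three S S small   [F ::= F three]
north small small north small north small north F three S S small ⇒ north small small north small north small north small small north three S S small   [F ::= small small north]
north small small north small north small north small small north three S S small ⇒ north small small north small north small north small small north three north S small   [S ::= north]
north small small north small north small north small small north three north S small ⇒ north small small north small north small north small small north three north north small   [S ::= north]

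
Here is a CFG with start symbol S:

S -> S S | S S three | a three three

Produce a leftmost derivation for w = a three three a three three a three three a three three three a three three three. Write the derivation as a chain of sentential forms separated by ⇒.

S ⇒ S S three   [S -> S S three]
S S three ⇒ S S S three   [S -> S S]
S S S three ⇒ a three three S S three   [S -> a three three]
a three three S S three ⇒ a three three S S three S three   [S -> S S three]
a three three S S three S three ⇒ a three three S S S three S three   [S -> S S]
a three three S S S three S three ⇒ a three three a three three S S three S three   [S -> a three three]
a three three a three three S S three S three ⇒ a three three a three three a three three S three S three   [S -> a three three]
a three three a three three a three three S three S three ⇒ a three three a three three a three three a three three three S three   [S -> a three three]
a three three a three three a three three a three three three S three ⇒ a three three a three three a three three a three three three a three three three   [S -> a three three]

S ⇒ S S three ⇒ S S S three ⇒ a three three S S three ⇒ a three three S S three S three ⇒ a three three S S S three S three ⇒ a three three a three three S S three S three ⇒ a three three a three three a three three S three S three ⇒ a three three a three three a three three a three three three S three ⇒ a three three a three three a three three a three three three a three three three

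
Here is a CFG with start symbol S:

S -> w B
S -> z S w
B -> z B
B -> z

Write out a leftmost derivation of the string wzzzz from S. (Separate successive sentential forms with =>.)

S => wB => wzB => wzzB => wzzzB => wzzzz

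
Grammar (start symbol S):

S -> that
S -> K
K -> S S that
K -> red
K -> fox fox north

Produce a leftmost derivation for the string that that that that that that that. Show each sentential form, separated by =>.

S => K => S S that => K S that => S S that S that => K S that S that => S S that S that S that => that S that S that S that => that that that S that S that => that that that that that S that => that that that that that that that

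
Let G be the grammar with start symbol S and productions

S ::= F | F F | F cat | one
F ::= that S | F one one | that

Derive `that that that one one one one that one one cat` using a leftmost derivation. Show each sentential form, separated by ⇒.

S ⇒ F cat ⇒ F one one cat ⇒ that S one one cat ⇒ that F one one cat ⇒ that that S one one cat ⇒ that that F F one one cat ⇒ that that F one one F one one cat ⇒ that that F one one one one F one one cat ⇒ that that that one one one one F one one cat ⇒ that that that one one one one that one one cat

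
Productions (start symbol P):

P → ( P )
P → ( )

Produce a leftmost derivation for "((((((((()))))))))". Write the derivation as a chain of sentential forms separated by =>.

P => (P) => ((P)) => (((P))) => ((((P)))) => (((((P))))) => ((((((P)))))) => (((((((P))))))) => ((((((((P)))))))) => ((((((((()))))))))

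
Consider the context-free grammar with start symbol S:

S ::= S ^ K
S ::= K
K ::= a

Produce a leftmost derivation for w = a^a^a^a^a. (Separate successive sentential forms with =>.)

S => S^K => S^K^K => S^K^K^K => S^K^K^K^K => K^K^K^K^K => a^K^K^K^K => a^a^K^K^K => a^a^a^K^K => a^a^a^a^K => a^a^a^a^a

S => S^K   [S ::= S ^ K]
S^K => S^K^K   [S ::= S ^ K]
S^K^K => S^K^K^K   [S ::= S ^ K]
S^K^K^K => S^K^K^K^K   [S ::= S ^ K]
S^K^K^K^K => K^K^K^K^K   [S ::= K]
K^K^K^K^K => a^K^K^K^K   [K ::= a]
a^K^K^K^K => a^a^K^K^K   [K ::= a]
a^a^K^K^K => a^a^a^K^K   [K ::= a]
a^a^a^K^K => a^a^a^a^K   [K ::= a]
a^a^a^a^K => a^a^a^a^a   [K ::= a]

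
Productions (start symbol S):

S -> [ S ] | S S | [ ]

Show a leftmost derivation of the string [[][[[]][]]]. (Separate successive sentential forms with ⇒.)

S⇒[S]⇒[SS]⇒[[]S]⇒[[][S]]⇒[[][SS]]⇒[[][[S]S]]⇒[[][[[]]S]]⇒[[][[[]][]]]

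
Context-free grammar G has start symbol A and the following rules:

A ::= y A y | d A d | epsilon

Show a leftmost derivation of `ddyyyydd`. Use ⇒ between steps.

A⇒dAd⇒ddAdd⇒ddyAydd⇒ddyyAyydd⇒ddyyyydd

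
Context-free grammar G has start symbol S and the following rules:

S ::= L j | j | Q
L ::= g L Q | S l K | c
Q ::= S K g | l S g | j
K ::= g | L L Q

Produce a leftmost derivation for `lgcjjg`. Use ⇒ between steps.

S⇒Q⇒lSg⇒lLjg⇒lgLQjg⇒lgcQjg⇒lgcjjg

S ⇒ Q   [S ::= Q]
Q ⇒ lSg   [Q ::= l S g]
lSg ⇒ lLjg   [S ::= L j]
lLjg ⇒ lgLQjg   [L ::= g L Q]
lgLQjg ⇒ lgcQjg   [L ::= c]
lgcQjg ⇒ lgcjjg   [Q ::= j]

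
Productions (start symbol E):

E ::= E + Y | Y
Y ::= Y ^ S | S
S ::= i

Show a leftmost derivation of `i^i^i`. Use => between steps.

E=>Y=>Y^S=>Y^S^S=>S^S^S=>i^S^S=>i^i^S=>i^i^i

E => Y   [E ::= Y]
Y => Y^S   [Y ::= Y ^ S]
Y^S => Y^S^S   [Y ::= Y ^ S]
Y^S^S => S^S^S   [Y ::= S]
S^S^S => i^S^S   [S ::= i]
i^S^S => i^i^S   [S ::= i]
i^i^S => i^i^i   [S ::= i]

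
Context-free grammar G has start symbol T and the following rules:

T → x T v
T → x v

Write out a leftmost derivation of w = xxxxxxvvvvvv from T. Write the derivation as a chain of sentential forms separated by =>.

T => xTv => xxTvv => xxxTvvv => xxxxTvvvv => xxxxxTvvvvv => xxxxxxvvvvvv

T => xTv   [T → x T v]
xTv => xxTvv   [T → x T v]
xxTvv => xxxTvvv   [T → x T v]
xxxTvvv => xxxxTvvvv   [T → x T v]
xxxxTvvvv => xxxxxTvvvvv   [T → x T v]
xxxxxTvvvvv => xxxxxxvvvvvv   [T → x v]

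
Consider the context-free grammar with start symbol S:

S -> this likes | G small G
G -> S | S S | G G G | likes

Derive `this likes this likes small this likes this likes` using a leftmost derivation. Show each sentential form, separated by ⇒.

S ⇒ G small G ⇒ S S small G ⇒ this likes S small G ⇒ this likes this likes small G ⇒ this likes this likes small S S ⇒ this likes this likes small this likes S ⇒ this likes this likes small this likes this likes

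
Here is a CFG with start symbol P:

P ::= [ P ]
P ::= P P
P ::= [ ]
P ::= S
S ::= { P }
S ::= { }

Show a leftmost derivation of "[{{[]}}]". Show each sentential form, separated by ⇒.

P ⇒ [P] ⇒ [S] ⇒ [{P}] ⇒ [{S}] ⇒ [{{P}}] ⇒ [{{[]}}]

P ⇒ [P]   [P ::= [ P ]]
[P] ⇒ [S]   [P ::= S]
[S] ⇒ [{P}]   [S ::= { P }]
[{P}] ⇒ [{S}]   [P ::= S]
[{S}] ⇒ [{{P}}]   [S ::= { P }]
[{{P}}] ⇒ [{{[]}}]   [P ::= [ ]]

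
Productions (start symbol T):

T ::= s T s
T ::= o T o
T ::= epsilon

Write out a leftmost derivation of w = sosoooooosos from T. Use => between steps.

T => sTs   [T ::= s T s]
sTs => soTos   [T ::= o T o]
soTos => sosTsos   [T ::= s T s]
sosTsos => sosoTosos   [T ::= o T o]
sosoTosos => sosooToosos   [T ::= o T o]
sosooToosos => sosoooTooosos   [T ::= o T o]
sosoooTooosos => sosoooooosos   [T ::= epsilon]

T => sTs => soTos => sosTsos => sosoTosos => sosooToosos => sosoooTooosos => sosoooooosos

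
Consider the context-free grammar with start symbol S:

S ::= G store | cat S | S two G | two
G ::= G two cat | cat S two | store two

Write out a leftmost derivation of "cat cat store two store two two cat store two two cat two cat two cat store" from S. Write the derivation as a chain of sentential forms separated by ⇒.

S ⇒ G store   [S ::= G store]
G store ⇒ G two cat store   [G ::= G two cat]
G two cat store ⇒ G two cat two cat store   [G ::= G two cat]
G two cat two cat store ⇒ G two cat two cat two cat store   [G ::= G two cat]
G two cat two cat two cat store ⇒ cat S two two cat two cat two cat store   [G ::= cat S two]
cat S two two cat two cat two cat store ⇒ cat G store two two cat two cat two cat store   [S ::= G store]
cat G store two two cat two cat two cat store ⇒ cat G two cat store two two cat two cat two cat store   [G ::= G two cat]
cat G two cat store two two cat two cat two cat store ⇒ cat cat S two two cat store two two cat two cat two cat store   [G ::= cat S two]
cat cat S two two cat store two two cat two cat two cat store ⇒ cat cat G store two two cat store two two cat two cat two cat store   [S ::= G store]
cat cat G store two two cat store two two cat two cat two cat store ⇒ cat cat store two store two two cat store two two cat two cat two cat store   [G ::= store two]

S ⇒ G store ⇒ G two cat store ⇒ G two cat two cat store ⇒ G two cat two cat two cat store ⇒ cat S two two cat two cat two cat store ⇒ cat G store two two cat two cat two cat store ⇒ cat G two cat store two two cat two cat two cat store ⇒ cat cat S two two cat store two two cat two cat two cat store ⇒ cat cat G store two two cat store two two cat two cat two cat store ⇒ cat cat store two store two two cat store two two cat two cat two cat store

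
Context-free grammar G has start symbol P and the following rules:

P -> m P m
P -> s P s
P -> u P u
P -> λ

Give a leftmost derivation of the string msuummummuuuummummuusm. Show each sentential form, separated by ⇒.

P ⇒ mPm   [P -> m P m]
mPm ⇒ msPsm   [P -> s P s]
msPsm ⇒ msuPusm   [P -> u P u]
msuPusm ⇒ msuuPuusm   [P -> u P u]
msuuPuusm ⇒ msuumPmuusm   [P -> m P m]
msuumPmuusm ⇒ msuummPmmuusm   [P -> m P m]
msuummPmmuusm ⇒ msuummuPummuusm   [P -> u P u]
msuummuPummuusm ⇒ msuummumPmummuusm   [P -> m P m]
msuummumPmummuusm ⇒ msuummummPmmummuusm   [P -> m P m]
msuummummPmmummuusm ⇒ msuummummuPummummuusm   [P -> u P u]
msuummummuPummummuusm ⇒ msuummummuuPuummummuusm   [P -> u P u]
msuummummuuPuummummuusm ⇒ msuummummuuuummummuusm   [P -> λ]

P⇒mPm⇒msPsm⇒msuPusm⇒msuuPuusm⇒msuumPmuusm⇒msuummPmmuusm⇒msuummuPummuusm⇒msuummumPmummuusm⇒msuummummPmmummuusm⇒msuummummuPummummuusm⇒msuummummuuPuummummuusm⇒msuummummuuuummummuusm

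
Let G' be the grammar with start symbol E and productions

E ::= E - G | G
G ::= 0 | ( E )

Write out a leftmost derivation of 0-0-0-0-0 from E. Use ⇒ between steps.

E ⇒ E-G   [E ::= E - G]
E-G ⇒ E-G-G   [E ::= E - G]
E-G-G ⇒ E-G-G-G   [E ::= E - G]
E-G-G-G ⇒ E-G-G-G-G   [E ::= E - G]
E-G-G-G-G ⇒ G-G-G-G-G   [E ::= G]
G-G-G-G-G ⇒ 0-G-G-G-G   [G ::= 0]
0-G-G-G-G ⇒ 0-0-G-G-G   [G ::= 0]
0-0-G-G-G ⇒ 0-0-0-G-G   [G ::= 0]
0-0-0-G-G ⇒ 0-0-0-0-G   [G ::= 0]
0-0-0-0-G ⇒ 0-0-0-0-0   [G ::= 0]

E⇒E-G⇒E-G-G⇒E-G-G-G⇒E-G-G-G-G⇒G-G-G-G-G⇒0-G-G-G-G⇒0-0-G-G-G⇒0-0-0-G-G⇒0-0-0-0-G⇒0-0-0-0-0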